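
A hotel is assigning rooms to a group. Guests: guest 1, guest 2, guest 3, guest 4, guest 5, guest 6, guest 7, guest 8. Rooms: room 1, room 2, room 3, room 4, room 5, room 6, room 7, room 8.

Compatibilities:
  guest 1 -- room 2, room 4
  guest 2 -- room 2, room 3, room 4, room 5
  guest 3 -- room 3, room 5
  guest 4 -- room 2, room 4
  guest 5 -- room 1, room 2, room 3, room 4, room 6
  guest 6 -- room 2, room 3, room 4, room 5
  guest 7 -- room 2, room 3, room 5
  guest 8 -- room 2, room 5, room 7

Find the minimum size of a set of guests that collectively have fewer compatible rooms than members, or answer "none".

Take S = {guest 1, guest 2, guest 3, guest 4, guest 6}. Its neighbourhood is {room 2, room 3, room 4, room 5}, so |N(S)| = 4 < |S| = 5.
Every subset of size less than 5 has at least as many neighbours as members, so 5 is the minimum.

5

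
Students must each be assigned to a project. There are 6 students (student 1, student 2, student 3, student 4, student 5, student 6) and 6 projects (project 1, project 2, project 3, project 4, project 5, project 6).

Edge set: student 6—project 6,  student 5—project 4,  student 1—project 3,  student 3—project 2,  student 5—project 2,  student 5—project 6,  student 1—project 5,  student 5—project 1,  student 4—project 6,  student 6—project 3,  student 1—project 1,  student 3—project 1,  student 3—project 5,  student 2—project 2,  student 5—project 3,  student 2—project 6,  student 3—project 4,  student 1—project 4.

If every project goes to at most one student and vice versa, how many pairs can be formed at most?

One maximum matching: student 1–project 5, student 2–project 2, student 3–project 1, student 4–project 6, student 5–project 4, student 6–project 3.
This saturates every student, so 6 is the maximum.

6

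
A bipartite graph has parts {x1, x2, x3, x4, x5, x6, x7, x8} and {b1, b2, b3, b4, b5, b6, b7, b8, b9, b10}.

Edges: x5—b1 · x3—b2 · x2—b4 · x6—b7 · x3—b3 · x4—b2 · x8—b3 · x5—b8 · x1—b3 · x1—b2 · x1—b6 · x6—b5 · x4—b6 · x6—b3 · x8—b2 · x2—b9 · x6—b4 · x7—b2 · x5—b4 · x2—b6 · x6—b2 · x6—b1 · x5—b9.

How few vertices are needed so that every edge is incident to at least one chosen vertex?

A maximum matching has 6 edges (e.g. x1–b3, x2–b4, x3–b2, x4–b6, x5–b8, x6–b7).
By König's theorem the minimum vertex cover has the same size. One such cover is {x2, x5, x6, b2, b3, b6}.

6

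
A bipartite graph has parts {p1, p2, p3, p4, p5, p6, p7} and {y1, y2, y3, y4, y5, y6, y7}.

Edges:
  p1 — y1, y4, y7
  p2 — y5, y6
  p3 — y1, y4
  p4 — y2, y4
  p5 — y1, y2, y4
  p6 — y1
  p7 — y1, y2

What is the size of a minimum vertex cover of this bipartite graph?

5

{p1, p2, y1, y2, y4} is a vertex cover of size 5: every edge has an endpoint in this set.
No smaller cover exists because p1–y7, p2–y6, p3–y4, p4–y2, p5–y1 is a matching of size 5, and a cover must include an endpoint of each of these disjoint edges (König's theorem).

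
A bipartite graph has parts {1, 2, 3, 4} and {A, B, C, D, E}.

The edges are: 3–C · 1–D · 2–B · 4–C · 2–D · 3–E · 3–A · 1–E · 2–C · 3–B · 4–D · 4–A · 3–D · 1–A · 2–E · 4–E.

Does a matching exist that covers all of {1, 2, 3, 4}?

A valid assignment of size 4: 1→D, 2→B, 3→A, 4→E.
All 4 left vertices are covered.

Yes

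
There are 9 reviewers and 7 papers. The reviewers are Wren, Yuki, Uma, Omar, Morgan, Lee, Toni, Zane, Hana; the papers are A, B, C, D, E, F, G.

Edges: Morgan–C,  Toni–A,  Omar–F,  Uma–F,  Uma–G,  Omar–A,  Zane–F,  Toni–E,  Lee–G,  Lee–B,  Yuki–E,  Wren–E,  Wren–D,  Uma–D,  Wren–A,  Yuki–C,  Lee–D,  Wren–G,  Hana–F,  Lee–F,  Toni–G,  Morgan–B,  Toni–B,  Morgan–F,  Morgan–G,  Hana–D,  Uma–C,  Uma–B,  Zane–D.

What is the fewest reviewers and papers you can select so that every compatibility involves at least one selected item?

7

{A, B, C, D, E, F, G} is a vertex cover of size 7: every edge has an endpoint in this set.
No smaller cover exists because Wren–D, Yuki–E, Uma–G, Omar–A, Morgan–C, Lee–F, Toni–B is a matching of size 7, and a cover must include an endpoint of each of these disjoint edges (König's theorem).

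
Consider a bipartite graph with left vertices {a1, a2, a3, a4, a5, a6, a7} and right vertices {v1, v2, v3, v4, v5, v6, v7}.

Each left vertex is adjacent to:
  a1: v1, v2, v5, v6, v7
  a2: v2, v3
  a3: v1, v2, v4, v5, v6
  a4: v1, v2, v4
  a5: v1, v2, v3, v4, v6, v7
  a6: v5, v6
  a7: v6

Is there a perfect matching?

Yes

A valid assignment of size 7: a1→v1, a2→v3, a3→v2, a4→v4, a5→v7, a6→v5, a7→v6.
Every left vertex is matched, so this is a perfect matching.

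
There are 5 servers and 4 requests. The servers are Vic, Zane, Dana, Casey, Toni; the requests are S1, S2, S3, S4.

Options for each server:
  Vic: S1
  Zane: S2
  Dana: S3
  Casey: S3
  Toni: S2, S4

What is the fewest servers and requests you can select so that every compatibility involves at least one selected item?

4

A maximum matching has 4 edges (e.g. Vic–S1, Zane–S2, Dana–S3, Toni–S4).
By König's theorem the minimum vertex cover has the same size. One such cover is {Vic, Zane, Toni, S3}.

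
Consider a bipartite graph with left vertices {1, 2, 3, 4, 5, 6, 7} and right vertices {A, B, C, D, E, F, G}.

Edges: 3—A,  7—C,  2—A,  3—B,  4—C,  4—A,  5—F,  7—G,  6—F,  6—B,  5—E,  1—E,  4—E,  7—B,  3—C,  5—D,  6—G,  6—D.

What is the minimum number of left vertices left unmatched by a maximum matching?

0

A valid assignment of size 7: 1–E, 2–A, 3–B, 4–C, 5–D, 6–F, 7–G.
This saturates every left vertex, so 7 is the maximum.
That matches 7 of the 7, leaving 0 unmatched; no matching can do better.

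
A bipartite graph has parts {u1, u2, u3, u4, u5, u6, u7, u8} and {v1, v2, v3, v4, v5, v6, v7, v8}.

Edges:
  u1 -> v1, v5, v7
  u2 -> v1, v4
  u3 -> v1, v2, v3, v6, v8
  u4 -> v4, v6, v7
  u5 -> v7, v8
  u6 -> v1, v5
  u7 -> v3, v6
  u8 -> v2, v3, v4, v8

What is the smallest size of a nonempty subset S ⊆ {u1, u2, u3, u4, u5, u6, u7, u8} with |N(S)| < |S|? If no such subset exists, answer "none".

A matching saturating every left vertex exists, for instance u1→v1, u2→v4, u3→v3, u4→v7, u5→v8, u6→v5, u7→v6, u8→v2.
By Hall's marriage theorem, this means |N(S)| ≥ |S| for every subset S, so no violating subset exists.

none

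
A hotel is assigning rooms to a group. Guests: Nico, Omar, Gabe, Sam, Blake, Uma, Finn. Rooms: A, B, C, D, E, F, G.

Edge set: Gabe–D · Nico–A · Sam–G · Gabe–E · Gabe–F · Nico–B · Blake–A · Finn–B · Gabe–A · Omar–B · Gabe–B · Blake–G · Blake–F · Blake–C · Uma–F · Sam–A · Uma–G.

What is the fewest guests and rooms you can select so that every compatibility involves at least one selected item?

{Nico, Gabe, Sam, Blake, Uma, B} is a vertex cover of size 6: every edge has an endpoint in this set.
No smaller cover exists because Nico–A, Omar–B, Gabe–E, Sam–G, Blake–C, Uma–F is a matching of size 6, and a cover must include an endpoint of each of these disjoint edges (König's theorem).

6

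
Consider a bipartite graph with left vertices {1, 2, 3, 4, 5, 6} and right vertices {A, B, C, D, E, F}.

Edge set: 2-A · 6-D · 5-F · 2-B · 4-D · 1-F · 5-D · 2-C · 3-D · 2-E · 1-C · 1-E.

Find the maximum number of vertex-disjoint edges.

A valid assignment of size 4: 1-E, 2-B, 3-D, 5-F.
The set {3, 4, 6} has only 1 neighbour ({D}), so by Hall's theorem at most 4 of the 6 left vertices can be matched.

4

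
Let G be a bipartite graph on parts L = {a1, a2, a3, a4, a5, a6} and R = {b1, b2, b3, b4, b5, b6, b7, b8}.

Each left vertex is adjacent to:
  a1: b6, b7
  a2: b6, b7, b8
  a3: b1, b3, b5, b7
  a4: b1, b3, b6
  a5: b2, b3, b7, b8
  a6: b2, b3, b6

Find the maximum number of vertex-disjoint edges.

For example, pair a1→b7, a2→b6, a3→b5, a4→b1, a5→b8, a6→b3.
This saturates every left vertex, so 6 is the maximum.

6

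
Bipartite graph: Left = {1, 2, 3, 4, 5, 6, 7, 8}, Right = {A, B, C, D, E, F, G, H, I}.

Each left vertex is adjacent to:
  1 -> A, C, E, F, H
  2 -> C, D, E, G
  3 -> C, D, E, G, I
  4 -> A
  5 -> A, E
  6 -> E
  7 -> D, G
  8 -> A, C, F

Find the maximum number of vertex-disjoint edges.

A valid assignment of size 7: 1–H, 2–C, 3–D, 4–A, 5–E, 7–G, 8–F.
The set {4, 5, 6} has only 2 neighbours ({A, E}), so by Hall's theorem at most 7 of the 8 left vertices can be matched.

7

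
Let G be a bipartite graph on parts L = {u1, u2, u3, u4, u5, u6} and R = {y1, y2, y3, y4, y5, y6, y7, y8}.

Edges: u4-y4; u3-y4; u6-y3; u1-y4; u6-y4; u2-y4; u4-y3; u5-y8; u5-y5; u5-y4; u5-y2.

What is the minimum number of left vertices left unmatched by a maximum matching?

3

For example, pair u1-y4, u4-y3, u5-y8.
The set {u1, u2, u3, u4, u6} has only 2 neighbours ({y3, y4}), so by Hall's theorem at most 3 of the 6 left vertices can be matched.
That matches 3 of the 6, leaving 3 unmatched; no matching can do better.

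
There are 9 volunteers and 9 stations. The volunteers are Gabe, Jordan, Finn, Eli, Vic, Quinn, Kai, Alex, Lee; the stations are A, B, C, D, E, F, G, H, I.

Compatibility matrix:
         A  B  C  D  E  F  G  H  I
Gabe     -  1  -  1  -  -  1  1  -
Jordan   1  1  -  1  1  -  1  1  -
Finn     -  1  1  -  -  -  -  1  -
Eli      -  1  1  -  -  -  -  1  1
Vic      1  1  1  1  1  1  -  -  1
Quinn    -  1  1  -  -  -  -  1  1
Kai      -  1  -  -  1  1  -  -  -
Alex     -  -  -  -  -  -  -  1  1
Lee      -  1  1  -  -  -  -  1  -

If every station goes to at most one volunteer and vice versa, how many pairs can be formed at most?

8

A valid assignment of size 8: Gabe→D, Jordan→G, Finn→B, Eli→I, Vic→A, Quinn→C, Kai→E, Alex→H.
The set {Finn, Eli, Quinn, Alex, Lee} has only 4 neighbours ({B, C, H, I}), so by Hall's theorem at most 8 of the 9 volunteers can be matched.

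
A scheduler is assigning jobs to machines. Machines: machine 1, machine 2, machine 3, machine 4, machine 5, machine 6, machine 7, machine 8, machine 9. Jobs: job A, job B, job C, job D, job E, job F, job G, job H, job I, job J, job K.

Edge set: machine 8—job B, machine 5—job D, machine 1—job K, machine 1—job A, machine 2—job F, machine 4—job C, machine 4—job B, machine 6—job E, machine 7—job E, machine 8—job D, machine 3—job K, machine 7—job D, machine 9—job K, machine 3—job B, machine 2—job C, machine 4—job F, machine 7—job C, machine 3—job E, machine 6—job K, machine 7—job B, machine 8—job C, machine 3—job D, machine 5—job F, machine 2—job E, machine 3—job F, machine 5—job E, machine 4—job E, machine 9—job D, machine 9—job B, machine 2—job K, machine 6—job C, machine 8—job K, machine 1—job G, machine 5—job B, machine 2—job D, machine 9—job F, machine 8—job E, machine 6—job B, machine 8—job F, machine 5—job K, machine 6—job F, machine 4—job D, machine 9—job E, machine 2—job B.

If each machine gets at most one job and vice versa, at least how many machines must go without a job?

For example, pair machine 1-job A, machine 2-job D, machine 3-job F, machine 4-job C, machine 5-job B, machine 6-job K, machine 7-job E.
The set {machine 2, machine 3, machine 4, machine 5, machine 6, machine 7, machine 8, machine 9} has only 6 neighbours ({job B, job C, job D, job E, job F, job K}), so by Hall's theorem at most 7 of the 9 machines can be matched.
That matches 7 of the 9, leaving 2 unmatched; no matching can do better.

2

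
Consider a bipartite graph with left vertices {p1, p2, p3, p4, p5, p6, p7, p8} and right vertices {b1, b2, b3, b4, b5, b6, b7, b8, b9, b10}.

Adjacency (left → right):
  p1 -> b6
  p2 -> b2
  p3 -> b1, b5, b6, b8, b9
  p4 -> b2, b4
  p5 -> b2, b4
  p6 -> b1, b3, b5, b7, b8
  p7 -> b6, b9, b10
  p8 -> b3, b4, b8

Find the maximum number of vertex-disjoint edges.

7

A valid assignment of size 7: p1→b6, p2→b2, p3→b1, p4→b4, p6→b7, p7→b9, p8→b3.
The set {p2, p4, p5} has only 2 neighbours ({b2, b4}), so by Hall's theorem at most 7 of the 8 left vertices can be matched.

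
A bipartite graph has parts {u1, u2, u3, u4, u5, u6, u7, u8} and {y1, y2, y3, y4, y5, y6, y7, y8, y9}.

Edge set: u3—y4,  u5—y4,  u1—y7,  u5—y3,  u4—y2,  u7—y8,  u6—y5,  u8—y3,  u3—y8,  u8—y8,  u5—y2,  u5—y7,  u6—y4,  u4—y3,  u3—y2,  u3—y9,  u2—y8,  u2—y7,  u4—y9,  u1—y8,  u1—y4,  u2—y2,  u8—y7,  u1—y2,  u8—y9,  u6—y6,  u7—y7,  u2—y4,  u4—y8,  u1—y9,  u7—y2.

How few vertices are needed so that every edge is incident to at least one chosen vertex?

7

A maximum matching has 7 edges (e.g. u1–y4, u2–y8, u3–y9, u4–y3, u5–y2, u6–y5, u7–y7).
By König's theorem the minimum vertex cover has the same size. One such cover is {u6, y2, y3, y4, y7, y8, y9}.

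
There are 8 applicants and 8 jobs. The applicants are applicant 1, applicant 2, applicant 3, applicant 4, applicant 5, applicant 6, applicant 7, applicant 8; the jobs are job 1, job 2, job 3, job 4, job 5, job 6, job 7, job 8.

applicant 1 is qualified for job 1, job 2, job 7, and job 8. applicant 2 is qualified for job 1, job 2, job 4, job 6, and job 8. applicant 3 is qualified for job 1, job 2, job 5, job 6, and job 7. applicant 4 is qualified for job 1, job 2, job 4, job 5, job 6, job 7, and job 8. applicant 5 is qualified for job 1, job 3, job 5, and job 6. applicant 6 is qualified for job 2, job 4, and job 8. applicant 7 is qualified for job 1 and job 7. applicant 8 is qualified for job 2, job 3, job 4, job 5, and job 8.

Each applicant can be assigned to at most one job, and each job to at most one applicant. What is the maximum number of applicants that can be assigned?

8

One maximum matching: applicant 1→job 8, applicant 2→job 6, applicant 3→job 2, applicant 4→job 7, applicant 5→job 3, applicant 6→job 4, applicant 7→job 1, applicant 8→job 5.
This saturates every applicant, so 8 is the maximum.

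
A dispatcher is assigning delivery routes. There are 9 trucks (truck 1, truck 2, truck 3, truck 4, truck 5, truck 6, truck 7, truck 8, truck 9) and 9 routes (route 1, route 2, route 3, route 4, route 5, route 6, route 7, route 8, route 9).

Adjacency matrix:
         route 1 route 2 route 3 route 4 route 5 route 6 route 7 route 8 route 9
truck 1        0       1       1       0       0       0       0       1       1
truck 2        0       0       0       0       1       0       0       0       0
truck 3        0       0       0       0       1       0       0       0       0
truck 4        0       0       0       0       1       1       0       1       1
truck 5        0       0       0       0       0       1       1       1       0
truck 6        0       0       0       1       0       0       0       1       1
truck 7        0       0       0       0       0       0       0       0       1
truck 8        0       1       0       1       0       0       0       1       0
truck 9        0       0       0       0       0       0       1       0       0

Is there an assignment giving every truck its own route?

The set {truck 2, truck 3} has only 1 neighbour ({route 5}), so by Hall's theorem at most 8 of the 9 trucks can be matched.
Hence no matching covers every truck.

No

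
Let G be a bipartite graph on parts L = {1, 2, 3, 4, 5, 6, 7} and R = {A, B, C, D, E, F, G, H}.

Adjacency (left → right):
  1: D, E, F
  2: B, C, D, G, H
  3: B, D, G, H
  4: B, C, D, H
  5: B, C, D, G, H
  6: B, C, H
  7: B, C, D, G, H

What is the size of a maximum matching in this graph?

For example, pair 1→E, 2→D, 3→G, 4→C, 5→H, 6→B.
The set {2, 3, 4, 5, 6, 7} has only 5 neighbours ({B, C, D, G, H}), so by Hall's theorem at most 6 of the 7 left vertices can be matched.

6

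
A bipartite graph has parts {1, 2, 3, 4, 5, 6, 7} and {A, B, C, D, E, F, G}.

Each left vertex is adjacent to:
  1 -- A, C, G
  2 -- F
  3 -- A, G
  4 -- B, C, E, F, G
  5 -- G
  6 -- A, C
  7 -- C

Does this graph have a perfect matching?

The set {1, 3, 5, 6, 7} has only 3 neighbours ({A, C, G}), so by Hall's theorem at most 5 of the 7 left vertices can be matched.
Hence no matching covers every left vertex.

No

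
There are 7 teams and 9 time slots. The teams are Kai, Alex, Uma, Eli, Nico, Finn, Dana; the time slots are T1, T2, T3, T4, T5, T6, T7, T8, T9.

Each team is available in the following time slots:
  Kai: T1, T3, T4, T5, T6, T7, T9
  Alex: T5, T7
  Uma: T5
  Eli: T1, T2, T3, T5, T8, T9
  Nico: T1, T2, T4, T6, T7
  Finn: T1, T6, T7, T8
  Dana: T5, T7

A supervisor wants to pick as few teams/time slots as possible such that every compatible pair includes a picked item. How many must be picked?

6

{Kai, Eli, Nico, Finn, T5, T7} is a vertex cover of size 6: every edge has an endpoint in this set.
No smaller cover exists because Kai–T4, Alex–T7, Uma–T5, Eli–T3, Nico–T6, Finn–T8 is a matching of size 6, and a cover must include an endpoint of each of these disjoint edges (König's theorem).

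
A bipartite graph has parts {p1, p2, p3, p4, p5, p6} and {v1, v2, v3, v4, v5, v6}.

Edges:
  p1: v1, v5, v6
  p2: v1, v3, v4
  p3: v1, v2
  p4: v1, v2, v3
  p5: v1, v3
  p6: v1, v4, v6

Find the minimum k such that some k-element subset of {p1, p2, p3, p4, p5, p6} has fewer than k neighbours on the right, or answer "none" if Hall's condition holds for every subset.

none

A matching saturating every left vertex exists, for instance p1→v5, p2→v4, p3→v2, p4→v3, p5→v1, p6→v6.
By Hall's marriage theorem, this means |N(S)| ≥ |S| for every subset S, so no violating subset exists.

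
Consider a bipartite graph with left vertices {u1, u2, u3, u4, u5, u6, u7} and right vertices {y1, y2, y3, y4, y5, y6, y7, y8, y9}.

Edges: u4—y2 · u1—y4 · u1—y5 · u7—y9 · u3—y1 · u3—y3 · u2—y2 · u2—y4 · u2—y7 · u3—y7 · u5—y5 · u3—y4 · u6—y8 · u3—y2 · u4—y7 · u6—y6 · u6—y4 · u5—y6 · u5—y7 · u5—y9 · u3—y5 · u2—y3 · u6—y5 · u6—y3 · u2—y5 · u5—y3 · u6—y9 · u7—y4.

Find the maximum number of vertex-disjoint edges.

7

One maximum matching: u1–y5, u2–y3, u3–y7, u4–y2, u5–y6, u6–y9, u7–y4.
This saturates every left vertex, so 7 is the maximum.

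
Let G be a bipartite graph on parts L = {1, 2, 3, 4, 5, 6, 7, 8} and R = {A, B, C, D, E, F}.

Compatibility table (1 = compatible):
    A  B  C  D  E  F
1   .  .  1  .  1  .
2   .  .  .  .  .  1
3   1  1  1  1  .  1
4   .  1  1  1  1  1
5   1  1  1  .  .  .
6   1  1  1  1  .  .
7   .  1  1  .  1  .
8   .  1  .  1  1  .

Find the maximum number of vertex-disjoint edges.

One maximum matching: 1-E, 2-F, 3-A, 4-D, 5-C, 6-B.
The set {1, 2, 3, 4, 5, 6, 7, 8} has only 6 neighbours ({A, B, C, D, E, F}), so by Hall's theorem at most 6 of the 8 left vertices can be matched.

6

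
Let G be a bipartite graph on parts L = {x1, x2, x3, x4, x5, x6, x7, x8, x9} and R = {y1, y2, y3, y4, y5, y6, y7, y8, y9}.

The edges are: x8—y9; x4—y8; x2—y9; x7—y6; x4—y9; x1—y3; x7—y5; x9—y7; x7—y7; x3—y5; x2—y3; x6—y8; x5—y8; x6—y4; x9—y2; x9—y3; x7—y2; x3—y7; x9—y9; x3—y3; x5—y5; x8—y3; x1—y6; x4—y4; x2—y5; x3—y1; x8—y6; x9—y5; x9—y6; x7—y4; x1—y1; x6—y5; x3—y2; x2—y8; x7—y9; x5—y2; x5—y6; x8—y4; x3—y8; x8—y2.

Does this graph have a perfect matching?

One maximum matching: x1–y1, x2–y3, x3–y2, x4–y9, x5–y5, x6–y8, x7–y6, x8–y4, x9–y7.
Every left vertex is matched, so this is a perfect matching.

Yes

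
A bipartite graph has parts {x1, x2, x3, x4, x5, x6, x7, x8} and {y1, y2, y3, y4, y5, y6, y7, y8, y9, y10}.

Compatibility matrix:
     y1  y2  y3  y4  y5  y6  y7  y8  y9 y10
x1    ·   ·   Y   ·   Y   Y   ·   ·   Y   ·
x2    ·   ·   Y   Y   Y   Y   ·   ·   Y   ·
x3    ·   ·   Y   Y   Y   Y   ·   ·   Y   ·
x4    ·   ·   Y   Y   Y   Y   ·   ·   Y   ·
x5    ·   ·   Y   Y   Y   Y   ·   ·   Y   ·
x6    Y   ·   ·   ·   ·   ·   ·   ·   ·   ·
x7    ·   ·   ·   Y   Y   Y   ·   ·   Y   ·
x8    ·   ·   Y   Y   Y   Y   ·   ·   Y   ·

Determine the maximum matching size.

6

A valid assignment of size 6: x1–y5, x2–y4, x3–y9, x4–y3, x5–y6, x6–y1.
The set {x1, x2, x3, x4, x5, x7, x8} has only 5 neighbours ({y3, y4, y5, y6, y9}), so by Hall's theorem at most 6 of the 8 left vertices can be matched.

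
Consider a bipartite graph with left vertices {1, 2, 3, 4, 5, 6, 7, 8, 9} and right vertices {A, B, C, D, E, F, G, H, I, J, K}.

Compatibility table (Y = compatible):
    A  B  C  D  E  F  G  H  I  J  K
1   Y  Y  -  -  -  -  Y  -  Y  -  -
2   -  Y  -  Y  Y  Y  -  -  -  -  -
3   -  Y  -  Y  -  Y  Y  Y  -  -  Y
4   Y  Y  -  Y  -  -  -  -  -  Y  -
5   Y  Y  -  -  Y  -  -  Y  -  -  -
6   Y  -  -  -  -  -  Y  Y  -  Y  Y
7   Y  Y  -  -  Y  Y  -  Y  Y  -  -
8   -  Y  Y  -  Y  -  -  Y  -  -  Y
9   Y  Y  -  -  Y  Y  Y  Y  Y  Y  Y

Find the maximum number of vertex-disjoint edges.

9

One maximum matching: 1-B, 2-F, 3-K, 4-D, 5-H, 6-G, 7-A, 8-E, 9-J.
All 9 left vertices are matched, so no larger matching exists.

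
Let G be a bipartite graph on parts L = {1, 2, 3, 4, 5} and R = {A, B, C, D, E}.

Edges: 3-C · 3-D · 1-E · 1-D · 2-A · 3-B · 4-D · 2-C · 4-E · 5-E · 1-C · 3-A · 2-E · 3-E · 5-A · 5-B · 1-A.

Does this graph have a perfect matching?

For example, pair 1→D, 2→C, 3→A, 4→E, 5→B.
Every left vertex is matched, so this is a perfect matching.

Yes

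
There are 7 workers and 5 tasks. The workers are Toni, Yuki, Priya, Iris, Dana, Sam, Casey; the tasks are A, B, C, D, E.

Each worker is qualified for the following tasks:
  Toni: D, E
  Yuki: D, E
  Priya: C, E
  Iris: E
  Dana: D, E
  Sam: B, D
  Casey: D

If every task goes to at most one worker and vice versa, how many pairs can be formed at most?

A valid assignment of size 4: Toni-D, Yuki-E, Priya-C, Sam-B.
The set {Toni, Yuki, Iris, Dana, Casey} has only 2 neighbours ({D, E}), so by Hall's theorem at most 4 of the 7 workers can be matched.

4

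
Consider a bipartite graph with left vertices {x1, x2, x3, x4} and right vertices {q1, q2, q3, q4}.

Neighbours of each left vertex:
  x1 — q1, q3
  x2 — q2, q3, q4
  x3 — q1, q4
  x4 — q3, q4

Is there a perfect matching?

One maximum matching: x1-q3, x2-q2, x3-q1, x4-q4.
All 4 left vertices are covered.

Yes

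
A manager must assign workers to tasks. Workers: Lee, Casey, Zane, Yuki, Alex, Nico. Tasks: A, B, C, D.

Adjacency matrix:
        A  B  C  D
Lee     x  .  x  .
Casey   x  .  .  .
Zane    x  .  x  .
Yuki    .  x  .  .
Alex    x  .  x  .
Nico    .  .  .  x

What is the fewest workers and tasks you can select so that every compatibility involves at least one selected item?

{Yuki, Nico, A, C} is a vertex cover of size 4: every edge has an endpoint in this set.
No smaller cover exists because Lee–C, Casey–A, Yuki–B, Nico–D is a matching of size 4, and a cover must include an endpoint of each of these disjoint edges (König's theorem).

4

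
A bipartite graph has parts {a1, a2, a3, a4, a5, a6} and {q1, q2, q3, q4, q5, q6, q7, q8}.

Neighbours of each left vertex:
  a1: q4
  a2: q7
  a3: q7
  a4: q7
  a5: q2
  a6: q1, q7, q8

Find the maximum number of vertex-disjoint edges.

One maximum matching: a1→q4, a2→q7, a5→q2, a6→q8.
The set {a2, a3, a4} has only 1 neighbour ({q7}), so by Hall's theorem at most 4 of the 6 left vertices can be matched.

4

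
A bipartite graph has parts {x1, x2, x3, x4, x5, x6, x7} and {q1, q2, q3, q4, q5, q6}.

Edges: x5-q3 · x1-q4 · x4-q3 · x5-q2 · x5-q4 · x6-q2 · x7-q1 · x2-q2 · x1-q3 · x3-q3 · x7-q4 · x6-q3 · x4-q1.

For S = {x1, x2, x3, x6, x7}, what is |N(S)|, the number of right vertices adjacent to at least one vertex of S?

4

The union of neighbours of {x1, x2, x3, x6, x7} is {q1, q2, q3, q4}, which has 4 elements.
Since |N(S)| = 4 < |S| = 5, Hall's condition fails for this subset.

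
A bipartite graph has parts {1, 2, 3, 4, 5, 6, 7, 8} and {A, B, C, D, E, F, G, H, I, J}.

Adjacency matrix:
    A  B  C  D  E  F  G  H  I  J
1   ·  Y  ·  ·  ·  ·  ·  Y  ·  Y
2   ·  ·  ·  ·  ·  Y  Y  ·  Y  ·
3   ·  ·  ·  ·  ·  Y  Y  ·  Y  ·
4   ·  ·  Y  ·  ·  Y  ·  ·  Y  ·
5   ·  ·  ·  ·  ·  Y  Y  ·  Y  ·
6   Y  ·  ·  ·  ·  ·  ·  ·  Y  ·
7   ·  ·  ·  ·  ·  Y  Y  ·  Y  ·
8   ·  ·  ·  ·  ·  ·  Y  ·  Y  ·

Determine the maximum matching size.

6

One maximum matching: 1-B, 2-I, 3-G, 4-C, 5-F, 6-A.
The set {2, 3, 5, 7, 8} has only 3 neighbours ({F, G, I}), so by Hall's theorem at most 6 of the 8 left vertices can be matched.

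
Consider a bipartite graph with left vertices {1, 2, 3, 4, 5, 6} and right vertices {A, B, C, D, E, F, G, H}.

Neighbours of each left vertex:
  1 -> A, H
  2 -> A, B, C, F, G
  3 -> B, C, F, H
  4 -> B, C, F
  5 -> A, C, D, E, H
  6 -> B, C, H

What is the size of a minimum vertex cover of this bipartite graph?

6

The 6 edges 1–H, 2–G, 3–C, 4–F, 5–A, 6–B form a matching, so any vertex cover needs at least 6 vertices (one per matched edge).
Conversely {1, 2, 3, 4, 5, 6} meets every edge and has exactly 6 vertices, so 6 is optimal.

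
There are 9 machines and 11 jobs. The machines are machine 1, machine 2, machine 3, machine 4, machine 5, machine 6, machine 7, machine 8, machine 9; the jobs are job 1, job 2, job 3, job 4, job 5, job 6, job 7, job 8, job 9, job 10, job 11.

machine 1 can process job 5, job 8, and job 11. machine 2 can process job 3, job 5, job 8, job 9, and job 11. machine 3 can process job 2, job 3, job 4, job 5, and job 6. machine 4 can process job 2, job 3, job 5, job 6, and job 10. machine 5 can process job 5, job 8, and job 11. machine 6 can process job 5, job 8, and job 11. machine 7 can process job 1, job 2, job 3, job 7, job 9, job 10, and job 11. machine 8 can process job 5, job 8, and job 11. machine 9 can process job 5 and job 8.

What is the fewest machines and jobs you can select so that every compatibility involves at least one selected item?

{machine 2, machine 3, machine 4, machine 7, job 5, job 8, job 11} is a vertex cover of size 7: every edge has an endpoint in this set.
No smaller cover exists because machine 1–job 8, machine 2–job 3, machine 3–job 4, machine 4–job 10, machine 5–job 5, machine 6–job 11, machine 7–job 9 is a matching of size 7, and a cover must include an endpoint of each of these disjoint edges (König's theorem).

7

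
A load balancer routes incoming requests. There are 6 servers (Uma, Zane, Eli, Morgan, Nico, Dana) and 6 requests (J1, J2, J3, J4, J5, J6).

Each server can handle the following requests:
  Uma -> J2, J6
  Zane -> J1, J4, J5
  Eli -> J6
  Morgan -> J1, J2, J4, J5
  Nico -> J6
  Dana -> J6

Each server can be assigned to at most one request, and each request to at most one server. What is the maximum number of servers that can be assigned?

One maximum matching: Uma–J2, Zane–J1, Eli–J6, Morgan–J5.
The set {Eli, Nico, Dana} has only 1 neighbour ({J6}), so by Hall's theorem at most 4 of the 6 servers can be matched.

4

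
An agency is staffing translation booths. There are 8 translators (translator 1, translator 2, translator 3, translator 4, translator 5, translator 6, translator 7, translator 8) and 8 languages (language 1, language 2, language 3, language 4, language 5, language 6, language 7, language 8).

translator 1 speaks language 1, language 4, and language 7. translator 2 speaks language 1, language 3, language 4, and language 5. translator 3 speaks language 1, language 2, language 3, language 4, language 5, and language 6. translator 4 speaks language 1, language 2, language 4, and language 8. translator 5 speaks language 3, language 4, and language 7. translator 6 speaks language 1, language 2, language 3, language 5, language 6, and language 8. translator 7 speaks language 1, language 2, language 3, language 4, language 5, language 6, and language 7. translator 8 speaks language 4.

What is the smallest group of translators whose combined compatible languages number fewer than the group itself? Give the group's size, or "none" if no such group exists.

A matching saturating every translator exists, for instance translator 1→language 7, translator 2→language 1, translator 3→language 5, translator 4→language 8, translator 5→language 3, translator 6→language 2, translator 7→language 6, translator 8→language 4.
By Hall's marriage theorem, this means |N(S)| ≥ |S| for every subset S, so no violating subset exists.

none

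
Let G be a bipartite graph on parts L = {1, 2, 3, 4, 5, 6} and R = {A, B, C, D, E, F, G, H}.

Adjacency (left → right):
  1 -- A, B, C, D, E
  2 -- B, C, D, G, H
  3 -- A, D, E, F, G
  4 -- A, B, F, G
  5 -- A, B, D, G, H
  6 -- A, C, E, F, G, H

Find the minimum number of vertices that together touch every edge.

6

The 6 edges 1–B, 2–H, 3–E, 4–F, 5–A, 6–G form a matching, so any vertex cover needs at least 6 vertices (one per matched edge).
Conversely {1, 2, 3, 4, 5, 6} meets every edge and has exactly 6 vertices, so 6 is optimal.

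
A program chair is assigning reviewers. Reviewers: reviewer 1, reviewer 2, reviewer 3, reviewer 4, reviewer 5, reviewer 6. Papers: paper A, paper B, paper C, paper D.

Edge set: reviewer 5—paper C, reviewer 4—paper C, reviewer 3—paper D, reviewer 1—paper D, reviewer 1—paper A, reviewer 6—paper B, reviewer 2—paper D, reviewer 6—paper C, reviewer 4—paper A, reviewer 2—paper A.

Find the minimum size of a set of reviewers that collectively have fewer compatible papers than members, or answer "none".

Take S = {reviewer 1, reviewer 2, reviewer 3}. Its neighbourhood is {paper A, paper D}, so |N(S)| = 2 < |S| = 3.
Every subset of size less than 3 has at least as many neighbours as members, so 3 is the minimum.

3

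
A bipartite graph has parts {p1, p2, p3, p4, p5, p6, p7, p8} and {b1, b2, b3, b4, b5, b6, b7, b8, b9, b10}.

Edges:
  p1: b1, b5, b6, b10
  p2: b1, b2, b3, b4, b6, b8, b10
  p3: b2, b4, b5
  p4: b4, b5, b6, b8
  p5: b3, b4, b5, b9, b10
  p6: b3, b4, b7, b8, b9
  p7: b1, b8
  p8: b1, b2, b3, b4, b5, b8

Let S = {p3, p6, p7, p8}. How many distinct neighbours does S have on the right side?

8

The union of neighbours of {p3, p6, p7, p8} is {b1, b2, b3, b4, b5, b7, b8, b9}, which has 8 elements.
Since |N(S)| = 8 ≥ |S| = 4, Hall's condition holds for this subset.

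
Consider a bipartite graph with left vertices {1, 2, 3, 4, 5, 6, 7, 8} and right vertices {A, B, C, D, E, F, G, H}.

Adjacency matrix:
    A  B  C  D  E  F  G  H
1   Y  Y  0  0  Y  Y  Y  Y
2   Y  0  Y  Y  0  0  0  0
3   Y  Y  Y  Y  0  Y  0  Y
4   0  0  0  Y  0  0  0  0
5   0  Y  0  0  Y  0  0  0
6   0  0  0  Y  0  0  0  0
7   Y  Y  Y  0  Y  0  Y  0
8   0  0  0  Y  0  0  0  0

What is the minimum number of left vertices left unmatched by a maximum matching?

2

For example, pair 1-A, 2-C, 3-H, 4-D, 5-B, 7-G.
The set {4, 6, 8} has only 1 neighbour ({D}), so by Hall's theorem at most 6 of the 8 left vertices can be matched.
That matches 6 of the 8, leaving 2 unmatched; no matching can do better.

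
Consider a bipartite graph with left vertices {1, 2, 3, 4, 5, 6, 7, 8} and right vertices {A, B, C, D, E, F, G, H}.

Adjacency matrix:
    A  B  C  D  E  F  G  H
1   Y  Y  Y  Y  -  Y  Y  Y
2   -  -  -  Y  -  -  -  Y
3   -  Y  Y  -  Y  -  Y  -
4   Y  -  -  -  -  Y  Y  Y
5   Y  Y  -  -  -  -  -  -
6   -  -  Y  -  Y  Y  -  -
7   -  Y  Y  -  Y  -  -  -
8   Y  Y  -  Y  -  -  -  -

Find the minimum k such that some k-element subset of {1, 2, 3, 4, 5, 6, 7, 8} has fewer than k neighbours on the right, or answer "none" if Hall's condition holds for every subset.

none

A matching saturating every left vertex exists, for instance 1→H, 2→D, 3→C, 4→G, 5→A, 6→F, 7→E, 8→B.
By Hall's marriage theorem, this means |N(S)| ≥ |S| for every subset S, so no violating subset exists.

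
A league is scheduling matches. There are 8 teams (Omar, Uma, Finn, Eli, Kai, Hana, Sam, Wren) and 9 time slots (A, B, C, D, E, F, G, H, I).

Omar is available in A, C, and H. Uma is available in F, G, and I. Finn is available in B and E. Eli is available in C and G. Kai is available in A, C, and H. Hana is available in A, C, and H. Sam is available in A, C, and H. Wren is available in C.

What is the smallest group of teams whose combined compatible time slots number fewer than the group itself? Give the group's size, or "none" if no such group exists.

Take S = {Omar, Kai, Hana, Sam}. Its neighbourhood is {A, C, H}, so |N(S)| = 3 < |S| = 4.
Every subset of size less than 4 has at least as many neighbours as members, so 4 is the minimum.

4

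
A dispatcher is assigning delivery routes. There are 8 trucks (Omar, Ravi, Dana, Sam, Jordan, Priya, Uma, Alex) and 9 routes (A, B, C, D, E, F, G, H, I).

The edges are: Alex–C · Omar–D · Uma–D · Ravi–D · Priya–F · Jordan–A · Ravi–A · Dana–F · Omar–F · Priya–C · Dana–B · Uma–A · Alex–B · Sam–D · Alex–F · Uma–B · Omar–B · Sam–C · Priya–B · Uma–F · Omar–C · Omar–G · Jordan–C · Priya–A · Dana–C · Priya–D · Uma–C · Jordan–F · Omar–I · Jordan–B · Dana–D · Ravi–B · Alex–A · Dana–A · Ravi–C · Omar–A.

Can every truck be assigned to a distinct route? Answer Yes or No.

The set {Ravi, Dana, Sam, Jordan, Priya, Uma, Alex} has only 5 neighbours ({A, B, C, D, F}), so by Hall's theorem at most 6 of the 8 trucks can be matched.
Hence no matching covers every truck.

No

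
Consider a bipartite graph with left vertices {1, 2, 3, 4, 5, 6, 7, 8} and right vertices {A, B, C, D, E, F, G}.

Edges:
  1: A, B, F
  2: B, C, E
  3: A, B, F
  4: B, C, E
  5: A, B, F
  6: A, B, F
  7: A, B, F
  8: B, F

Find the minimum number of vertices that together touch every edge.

A maximum matching has 5 edges (e.g. 1–A, 2–C, 3–F, 4–E, 5–B).
By König's theorem the minimum vertex cover has the same size. One such cover is {2, 4, A, B, F}.

5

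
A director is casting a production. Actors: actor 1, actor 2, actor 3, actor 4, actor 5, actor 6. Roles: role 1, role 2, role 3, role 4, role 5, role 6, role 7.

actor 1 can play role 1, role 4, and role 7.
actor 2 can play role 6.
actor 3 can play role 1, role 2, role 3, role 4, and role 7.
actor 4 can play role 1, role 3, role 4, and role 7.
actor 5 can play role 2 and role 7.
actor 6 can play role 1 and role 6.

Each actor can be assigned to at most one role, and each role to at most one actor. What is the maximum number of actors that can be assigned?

One maximum matching: actor 1-role 4, actor 2-role 6, actor 3-role 7, actor 4-role 3, actor 5-role 2, actor 6-role 1.
All 6 actors are matched, so no larger matching exists.

6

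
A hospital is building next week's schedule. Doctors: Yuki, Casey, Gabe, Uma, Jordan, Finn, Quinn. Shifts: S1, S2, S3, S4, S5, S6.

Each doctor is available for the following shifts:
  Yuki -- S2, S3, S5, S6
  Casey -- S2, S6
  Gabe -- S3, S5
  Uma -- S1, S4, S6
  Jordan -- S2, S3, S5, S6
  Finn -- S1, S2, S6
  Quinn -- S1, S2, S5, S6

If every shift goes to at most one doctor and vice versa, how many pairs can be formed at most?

6

One maximum matching: Yuki–S3, Casey–S6, Gabe–S5, Uma–S4, Jordan–S2, Finn–S1.
The set {Yuki, Casey, Gabe, Jordan, Finn, Quinn} has only 5 neighbours ({S1, S2, S3, S5, S6}), so by Hall's theorem at most 6 of the 7 doctors can be matched.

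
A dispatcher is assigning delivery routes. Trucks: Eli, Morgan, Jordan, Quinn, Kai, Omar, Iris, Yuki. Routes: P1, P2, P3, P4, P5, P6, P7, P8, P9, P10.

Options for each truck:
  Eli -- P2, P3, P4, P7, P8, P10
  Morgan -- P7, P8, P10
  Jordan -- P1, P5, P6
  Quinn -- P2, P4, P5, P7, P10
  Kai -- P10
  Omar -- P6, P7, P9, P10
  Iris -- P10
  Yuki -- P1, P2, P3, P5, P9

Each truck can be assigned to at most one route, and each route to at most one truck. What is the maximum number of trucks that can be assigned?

7

For example, pair Eli-P3, Morgan-P7, Jordan-P5, Quinn-P2, Kai-P10, Omar-P9, Yuki-P1.
The set {Kai, Iris} has only 1 neighbour ({P10}), so by Hall's theorem at most 7 of the 8 trucks can be matched.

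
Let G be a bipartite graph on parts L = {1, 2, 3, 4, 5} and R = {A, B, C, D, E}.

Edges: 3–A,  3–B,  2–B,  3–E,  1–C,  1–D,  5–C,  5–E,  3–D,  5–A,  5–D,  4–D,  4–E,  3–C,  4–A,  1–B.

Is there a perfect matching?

Yes

For example, pair 1→C, 2→B, 3→A, 4→D, 5→E.
Every left vertex is matched, so this is a perfect matching.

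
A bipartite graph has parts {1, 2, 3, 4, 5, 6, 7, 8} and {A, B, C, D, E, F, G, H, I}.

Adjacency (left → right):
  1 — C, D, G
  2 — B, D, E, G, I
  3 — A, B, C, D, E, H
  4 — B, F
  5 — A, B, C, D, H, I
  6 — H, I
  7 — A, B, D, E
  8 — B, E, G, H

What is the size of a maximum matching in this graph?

For example, pair 1–C, 2–G, 3–A, 4–F, 5–H, 6–I, 7–E, 8–B.
This saturates every left vertex, so 8 is the maximum.

8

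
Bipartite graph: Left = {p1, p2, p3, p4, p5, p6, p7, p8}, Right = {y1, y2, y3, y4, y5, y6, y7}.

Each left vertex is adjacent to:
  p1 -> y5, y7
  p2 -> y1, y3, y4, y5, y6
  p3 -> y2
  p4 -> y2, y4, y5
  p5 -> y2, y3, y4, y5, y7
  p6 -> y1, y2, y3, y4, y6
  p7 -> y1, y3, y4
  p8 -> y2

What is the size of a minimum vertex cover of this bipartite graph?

7

The 7 edges p1–y5, p2–y6, p3–y2, p4–y4, p5–y7, p6–y1, p7–y3 form a matching, so any vertex cover needs at least 7 vertices (one per matched edge).
Conversely {p1, p2, p4, p5, p6, p7, y2} meets every edge and has exactly 7 vertices, so 7 is optimal.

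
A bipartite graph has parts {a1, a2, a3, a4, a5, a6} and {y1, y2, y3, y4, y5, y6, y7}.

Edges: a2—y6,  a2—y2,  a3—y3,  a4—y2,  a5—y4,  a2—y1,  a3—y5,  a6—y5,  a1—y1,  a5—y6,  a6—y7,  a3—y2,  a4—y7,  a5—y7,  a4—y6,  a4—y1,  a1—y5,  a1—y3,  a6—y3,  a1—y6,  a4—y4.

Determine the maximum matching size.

6

A valid assignment of size 6: a1→y6, a2→y1, a3→y2, a4→y7, a5→y4, a6→y3.
All 6 left vertices are matched, so no larger matching exists.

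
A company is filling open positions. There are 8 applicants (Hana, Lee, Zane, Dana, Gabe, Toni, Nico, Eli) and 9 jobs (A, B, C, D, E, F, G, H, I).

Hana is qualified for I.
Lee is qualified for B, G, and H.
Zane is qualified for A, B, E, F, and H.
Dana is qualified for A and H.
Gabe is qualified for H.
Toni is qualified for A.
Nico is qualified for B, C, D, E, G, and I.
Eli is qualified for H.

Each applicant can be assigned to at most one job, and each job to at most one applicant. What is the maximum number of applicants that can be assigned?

6

A valid assignment of size 6: Hana-I, Lee-B, Zane-E, Dana-A, Gabe-H, Nico-G.
The set {Dana, Gabe, Toni, Eli} has only 2 neighbours ({A, H}), so by Hall's theorem at most 6 of the 8 applicants can be matched.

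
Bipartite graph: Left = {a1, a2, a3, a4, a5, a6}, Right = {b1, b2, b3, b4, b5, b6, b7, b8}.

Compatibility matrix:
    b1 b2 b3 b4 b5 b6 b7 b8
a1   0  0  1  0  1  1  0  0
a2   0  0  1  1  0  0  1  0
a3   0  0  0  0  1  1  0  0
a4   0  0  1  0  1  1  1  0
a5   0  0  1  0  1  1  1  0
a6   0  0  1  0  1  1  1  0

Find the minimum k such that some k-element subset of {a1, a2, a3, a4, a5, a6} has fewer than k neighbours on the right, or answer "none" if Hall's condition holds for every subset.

5

Take S = {a1, a3, a4, a5, a6}. Its neighbourhood is {b3, b5, b6, b7}, so |N(S)| = 4 < |S| = 5.
Every subset of size less than 5 has at least as many neighbours as members, so 5 is the minimum.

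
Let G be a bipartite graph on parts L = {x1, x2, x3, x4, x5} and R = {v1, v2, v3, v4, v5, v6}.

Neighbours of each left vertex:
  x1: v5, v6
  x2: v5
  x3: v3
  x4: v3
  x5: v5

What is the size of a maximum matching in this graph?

For example, pair x1→v6, x2→v5, x3→v3.
The set {x2, x3, x4, x5} has only 2 neighbours ({v3, v5}), so by Hall's theorem at most 3 of the 5 left vertices can be matched.

3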